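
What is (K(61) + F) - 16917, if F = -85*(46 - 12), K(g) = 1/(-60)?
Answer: -1188421/60 ≈ -19807.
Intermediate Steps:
K(g) = -1/60
F = -2890 (F = -85*34 = -2890)
(K(61) + F) - 16917 = (-1/60 - 2890) - 16917 = -173401/60 - 16917 = -1188421/60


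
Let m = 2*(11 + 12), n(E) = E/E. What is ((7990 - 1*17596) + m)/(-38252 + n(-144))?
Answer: 9560/38251 ≈ 0.24993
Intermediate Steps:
n(E) = 1
m = 46 (m = 2*23 = 46)
((7990 - 1*17596) + m)/(-38252 + n(-144)) = ((7990 - 1*17596) + 46)/(-38252 + 1) = ((7990 - 17596) + 46)/(-38251) = (-9606 + 46)*(-1/38251) = -9560*(-1/38251) = 9560/38251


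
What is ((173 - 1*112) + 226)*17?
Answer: 4879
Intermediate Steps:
((173 - 1*112) + 226)*17 = ((173 - 112) + 226)*17 = (61 + 226)*17 = 287*17 = 4879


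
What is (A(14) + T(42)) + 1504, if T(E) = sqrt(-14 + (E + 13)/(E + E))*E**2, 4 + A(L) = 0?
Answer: 1500 + 42*I*sqrt(23541) ≈ 1500.0 + 6444.1*I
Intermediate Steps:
A(L) = -4 (A(L) = -4 + 0 = -4)
T(E) = E**2*sqrt(-14 + (13 + E)/(2*E)) (T(E) = sqrt(-14 + (13 + E)/((2*E)))*E**2 = sqrt(-14 + (13 + E)*(1/(2*E)))*E**2 = sqrt(-14 + (13 + E)/(2*E))*E**2 = E**2*sqrt(-14 + (13 + E)/(2*E)))
(A(14) + T(42)) + 1504 = (-4 + (1/2)*42**2*sqrt(-54 + 26/42)) + 1504 = (-4 + (1/2)*1764*sqrt(-54 + 26*(1/42))) + 1504 = (-4 + (1/2)*1764*sqrt(-54 + 13/21)) + 1504 = (-4 + (1/2)*1764*sqrt(-1121/21)) + 1504 = (-4 + (1/2)*1764*(I*sqrt(23541)/21)) + 1504 = (-4 + 42*I*sqrt(23541)) + 1504 = 1500 + 42*I*sqrt(23541)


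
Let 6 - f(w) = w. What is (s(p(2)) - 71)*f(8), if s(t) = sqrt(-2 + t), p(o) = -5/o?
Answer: 142 - 3*I*sqrt(2) ≈ 142.0 - 4.2426*I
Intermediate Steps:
f(w) = 6 - w
(s(p(2)) - 71)*f(8) = (sqrt(-2 - 5/2) - 71)*(6 - 1*8) = (sqrt(-2 - 5*1/2) - 71)*(6 - 8) = (sqrt(-2 - 5/2) - 71)*(-2) = (sqrt(-9/2) - 71)*(-2) = (3*I*sqrt(2)/2 - 71)*(-2) = (-71 + 3*I*sqrt(2)/2)*(-2) = 142 - 3*I*sqrt(2)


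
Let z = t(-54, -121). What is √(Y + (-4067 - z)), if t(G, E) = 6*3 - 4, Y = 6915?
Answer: √2834 ≈ 53.235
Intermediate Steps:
t(G, E) = 14 (t(G, E) = 18 - 4 = 14)
z = 14
√(Y + (-4067 - z)) = √(6915 + (-4067 - 1*14)) = √(6915 + (-4067 - 14)) = √(6915 - 4081) = √2834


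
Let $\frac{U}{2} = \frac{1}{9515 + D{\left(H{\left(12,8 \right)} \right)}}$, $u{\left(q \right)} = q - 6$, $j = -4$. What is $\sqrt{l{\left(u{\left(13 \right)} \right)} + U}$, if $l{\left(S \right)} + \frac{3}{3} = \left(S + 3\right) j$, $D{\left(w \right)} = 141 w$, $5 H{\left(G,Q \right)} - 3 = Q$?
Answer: $\frac{i \sqrt{204436834}}{2233} \approx 6.4031 i$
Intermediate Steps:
$u{\left(q \right)} = -6 + q$
$H{\left(G,Q \right)} = \frac{3}{5} + \frac{Q}{5}$
$U = \frac{5}{24563}$ ($U = \frac{2}{9515 + 141 \left(\frac{3}{5} + \frac{1}{5} \cdot 8\right)} = \frac{2}{9515 + 141 \left(\frac{3}{5} + \frac{8}{5}\right)} = \frac{2}{9515 + 141 \cdot \frac{11}{5}} = \frac{2}{9515 + \frac{1551}{5}} = \frac{2}{\frac{49126}{5}} = 2 \cdot \frac{5}{49126} = \frac{5}{24563} \approx 0.00020356$)
$l{\left(S \right)} = -13 - 4 S$ ($l{\left(S \right)} = -1 + \left(S + 3\right) \left(-4\right) = -1 + \left(3 + S\right) \left(-4\right) = -1 - \left(12 + 4 S\right) = -13 - 4 S$)
$\sqrt{l{\left(u{\left(13 \right)} \right)} + U} = \sqrt{\left(-13 - 4 \left(-6 + 13\right)\right) + \frac{5}{24563}} = \sqrt{\left(-13 - 28\right) + \frac{5}{24563}} = \sqrt{-41 + \frac{5}{24563}} = \sqrt{- \frac{1007078}{24563}} = \frac{i \sqrt{204436834}}{2233}$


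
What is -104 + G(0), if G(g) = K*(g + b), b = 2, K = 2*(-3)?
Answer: -116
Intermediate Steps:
K = -6
G(g) = -12 - 6*g (G(g) = -6*(g + 2) = -6*(2 + g) = -12 - 6*g)
-104 + G(0) = -104 + (-12 - 6*0) = -104 + (-12 + 0) = -104 - 12 = -116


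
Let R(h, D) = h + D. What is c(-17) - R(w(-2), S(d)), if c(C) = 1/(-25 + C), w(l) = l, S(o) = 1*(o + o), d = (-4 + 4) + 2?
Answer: -85/42 ≈ -2.0238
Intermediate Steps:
d = 2 (d = 0 + 2 = 2)
S(o) = 2*o (S(o) = 1*(2*o) = 2*o)
R(h, D) = D + h
c(-17) - R(w(-2), S(d)) = 1/(-25 - 17) - (2*2 - 2) = 1/(-42) - (4 - 2) = -1/42 - 1*2 = -1/42 - 2 = -85/42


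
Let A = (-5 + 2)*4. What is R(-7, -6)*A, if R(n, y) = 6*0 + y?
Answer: 72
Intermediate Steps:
A = -12 (A = -3*4 = -12)
R(n, y) = y (R(n, y) = 0 + y = y)
R(-7, -6)*A = -6*(-12) = 72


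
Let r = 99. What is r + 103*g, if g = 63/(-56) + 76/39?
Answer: 57359/312 ≈ 183.84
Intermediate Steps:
g = 257/312 (g = 63*(-1/56) + 76*(1/39) = -9/8 + 76/39 = 257/312 ≈ 0.82372)
r + 103*g = 99 + 103*(257/312) = 99 + 26471/312 = 57359/312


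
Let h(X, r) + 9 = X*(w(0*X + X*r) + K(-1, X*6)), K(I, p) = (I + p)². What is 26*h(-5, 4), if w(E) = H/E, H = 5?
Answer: -250263/2 ≈ -1.2513e+5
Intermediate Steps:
w(E) = 5/E
h(X, r) = -9 + X*((-1 + 6*X)² + 5/(X*r)) (h(X, r) = -9 + X*(5/(0*X + X*r) + (-1 + X*6)²) = -9 + X*(5/(0 + X*r) + (-1 + 6*X)²) = -9 + X*(5/((X*r)) + (-1 + 6*X)²) = -9 + X*(5*(1/(X*r)) + (-1 + 6*X)²) = -9 + X*(5/(X*r) + (-1 + 6*X)²) = -9 + X*((-1 + 6*X)² + 5/(X*r)))
26*h(-5, 4) = 26*(-9 + 5/4 - 5*(-1 + 6*(-5))²) = 26*(-9 + 5*(¼) - 5*(-1 - 30)²) = 26*(-9 + 5/4 - 5*(-31)²) = 26*(-9 + 5/4 - 5*961) = 26*(-9 + 5/4 - 4805) = 26*(-19251/4) = -250263/2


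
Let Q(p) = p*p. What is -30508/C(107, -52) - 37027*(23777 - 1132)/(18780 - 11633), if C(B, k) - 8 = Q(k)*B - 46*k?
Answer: -8735973772707/74463572 ≈ -1.1732e+5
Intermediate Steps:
Q(p) = p²
C(B, k) = 8 - 46*k + B*k² (C(B, k) = 8 + (k²*B - 46*k) = 8 + (B*k² - 46*k) = 8 + (-46*k + B*k²) = 8 - 46*k + B*k²)
-30508/C(107, -52) - 37027*(23777 - 1132)/(18780 - 11633) = -30508/(8 - 46*(-52) + 107*(-52)²) - 37027*(23777 - 1132)/(18780 - 11633) = -30508/(8 + 2392 + 107*2704) - 37027/(7147/22645) = -30508/(8 + 2392 + 289328) - 37027/(7147*(1/22645)) = -30508/291728 - 37027/1021/3235 = -30508*1/291728 - 37027*3235/1021 = -7627/72932 - 119782345/1021 = -8735973772707/74463572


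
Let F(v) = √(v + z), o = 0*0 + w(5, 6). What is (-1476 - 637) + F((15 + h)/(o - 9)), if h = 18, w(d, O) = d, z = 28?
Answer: -2113 + √79/2 ≈ -2108.6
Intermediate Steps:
o = 5 (o = 0*0 + 5 = 0 + 5 = 5)
F(v) = √(28 + v) (F(v) = √(v + 28) = √(28 + v))
(-1476 - 637) + F((15 + h)/(o - 9)) = (-1476 - 637) + √(28 + (15 + 18)/(5 - 9)) = -2113 + √(28 + 33/(-4)) = -2113 + √(28 + 33*(-¼)) = -2113 + √(28 - 33/4) = -2113 + √(79/4) = -2113 + √79/2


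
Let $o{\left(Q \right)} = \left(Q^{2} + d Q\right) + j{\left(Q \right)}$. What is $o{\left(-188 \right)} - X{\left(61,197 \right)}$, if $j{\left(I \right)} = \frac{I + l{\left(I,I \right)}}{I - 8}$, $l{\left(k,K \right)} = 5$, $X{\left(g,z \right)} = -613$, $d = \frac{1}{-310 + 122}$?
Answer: $\frac{7047951}{196} \approx 35959.0$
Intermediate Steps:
$d = - \frac{1}{188}$ ($d = \frac{1}{-188} = - \frac{1}{188} \approx -0.0053191$)
$j{\left(I \right)} = \frac{5 + I}{-8 + I}$ ($j{\left(I \right)} = \frac{I + 5}{I - 8} = \frac{5 + I}{-8 + I}$)
$o{\left(Q \right)} = Q^{2} - \frac{Q}{188} + \frac{5 + Q}{-8 + Q}$ ($o{\left(Q \right)} = \left(Q^{2} - \frac{Q}{188}\right) + \frac{5 + Q}{-8 + Q} = Q^{2} - \frac{Q}{188} + \frac{5 + Q}{-8 + Q}$)
$o{\left(-188 \right)} - X{\left(61,197 \right)} = \frac{5 - 188 + \frac{1}{188} \left(-188\right) \left(-1 + 188 \left(-188\right)\right) \left(-8 - 188\right)}{-8 - 188} - -613 = \frac{5 - 188 + \frac{1}{188} \left(-188\right) \left(-1 - 35344\right) \left(-196\right)}{-196} + 613 = - \frac{5 - 188 + \frac{1}{188} \left(-188\right) \left(-35345\right) \left(-196\right)}{196} + 613 = - \frac{5 - 188 - 6927620}{196} + 613 = \left(- \frac{1}{196}\right) \left(-6927803\right) + 613 = \frac{6927803}{196} + 613 = \frac{7047951}{196}$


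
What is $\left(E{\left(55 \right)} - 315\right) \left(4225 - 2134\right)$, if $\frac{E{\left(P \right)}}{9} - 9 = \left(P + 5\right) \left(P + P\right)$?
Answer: $123716106$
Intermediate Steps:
$E{\left(P \right)} = 81 + 18 P \left(5 + P\right)$ ($E{\left(P \right)} = 81 + 9 \left(P + 5\right) \left(P + P\right) = 81 + 9 \left(5 + P\right) 2 P = 81 + 9 \cdot 2 P \left(5 + P\right) = 81 + 18 P \left(5 + P\right)$)
$\left(E{\left(55 \right)} - 315\right) \left(4225 - 2134\right) = \left(\left(81 + 18 \cdot 55^{2} + 90 \cdot 55\right) - 315\right) \left(4225 - 2134\right) = \left(\left(81 + 18 \cdot 3025 + 4950\right) - 315\right) 2091 = \left(\left(81 + 54450 + 4950\right) - 315\right) 2091 = \left(59481 - 315\right) 2091 = 59166 \cdot 2091 = 123716106$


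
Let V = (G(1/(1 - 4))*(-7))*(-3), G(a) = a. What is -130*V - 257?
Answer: 653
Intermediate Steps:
V = -7 (V = (-7/(1 - 4))*(-3) = (-7/(-3))*(-3) = -1/3*(-7)*(-3) = (7/3)*(-3) = -7)
-130*V - 257 = -130*(-7) - 257 = 910 - 257 = 653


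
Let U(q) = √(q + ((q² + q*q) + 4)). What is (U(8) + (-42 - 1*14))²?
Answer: 3276 - 224*√35 ≈ 1950.8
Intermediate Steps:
U(q) = √(4 + q + 2*q²) (U(q) = √(q + ((q² + q²) + 4)) = √(q + (2*q² + 4)) = √(q + (4 + 2*q²)) = √(4 + q + 2*q²))
(U(8) + (-42 - 1*14))² = (√(4 + 8 + 2*8²) + (-42 - 1*14))² = (√(4 + 8 + 2*64) + (-42 - 14))² = (√(4 + 8 + 128) - 56)² = (√140 - 56)² = (2*√35 - 56)² = (-56 + 2*√35)²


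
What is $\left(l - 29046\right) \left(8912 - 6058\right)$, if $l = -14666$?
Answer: $-124754048$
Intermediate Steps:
$\left(l - 29046\right) \left(8912 - 6058\right) = \left(-14666 - 29046\right) \left(8912 - 6058\right) = \left(-43712\right) 2854 = -124754048$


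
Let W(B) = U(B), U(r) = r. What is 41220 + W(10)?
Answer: 41230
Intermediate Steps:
W(B) = B
41220 + W(10) = 41220 + 10 = 41230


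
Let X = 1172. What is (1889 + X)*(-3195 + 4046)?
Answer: 2604911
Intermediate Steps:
(1889 + X)*(-3195 + 4046) = (1889 + 1172)*(-3195 + 4046) = 3061*851 = 2604911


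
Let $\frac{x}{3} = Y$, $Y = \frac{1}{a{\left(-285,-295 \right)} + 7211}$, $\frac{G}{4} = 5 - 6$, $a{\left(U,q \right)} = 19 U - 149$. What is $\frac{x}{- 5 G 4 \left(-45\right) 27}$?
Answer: $- \frac{1}{53362800} \approx -1.874 \cdot 10^{-8}$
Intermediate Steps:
$a{\left(U,q \right)} = -149 + 19 U$
$G = -4$ ($G = 4 \left(5 - 6\right) = 4 \left(-1\right) = -4$)
$Y = \frac{1}{1647}$ ($Y = \frac{1}{\left(-149 + 19 \left(-285\right)\right) + 7211} = \frac{1}{\left(-149 - 5415\right) + 7211} = \frac{1}{-5564 + 7211} = \frac{1}{1647} \approx 0.00060716$)
$x = \frac{1}{549}$ ($x = 3 \cdot \frac{1}{1647} = \frac{1}{549} \approx 0.0018215$)
$\frac{x}{- 5 G 4 \left(-45\right) 27} = \frac{1}{549 \left(-5\right) \left(-4\right) 4 \left(-45\right) 27} = \frac{1}{549 \cdot 20 \cdot 4 \left(-45\right) 27} = \frac{1}{549 \cdot 80 \left(-45\right) 27} = \frac{1}{549 \left(\left(-3600\right) 27\right)} = \frac{1}{549 \left(-97200\right)} = \frac{1}{549} \left(- \frac{1}{97200}\right) = - \frac{1}{53362800}$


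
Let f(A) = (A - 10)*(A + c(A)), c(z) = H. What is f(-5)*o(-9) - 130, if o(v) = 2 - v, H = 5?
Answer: -130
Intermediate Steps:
c(z) = 5
f(A) = (-10 + A)*(5 + A) (f(A) = (A - 10)*(A + 5) = (-10 + A)*(5 + A))
f(-5)*o(-9) - 130 = (-50 + (-5)² - 5*(-5))*(2 - 1*(-9)) - 130 = (-50 + 25 + 25)*(2 + 9) - 130 = 0*11 - 130 = 0 - 130 = -130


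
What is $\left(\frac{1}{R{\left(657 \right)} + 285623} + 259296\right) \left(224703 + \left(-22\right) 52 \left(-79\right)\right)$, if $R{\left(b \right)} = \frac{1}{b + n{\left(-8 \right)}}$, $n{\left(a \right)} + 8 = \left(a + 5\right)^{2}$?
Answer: $\frac{15354452950519197022}{187939935} \approx 8.1699 \cdot 10^{10}$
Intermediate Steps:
$n{\left(a \right)} = -8 + \left(5 + a\right)^{2}$ ($n{\left(a \right)} = -8 + \left(a + 5\right)^{2} = -8 + \left(5 + a\right)^{2}$)
$R{\left(b \right)} = \frac{1}{1 + b}$ ($R{\left(b \right)} = \frac{1}{b - \left(8 - \left(5 - 8\right)^{2}\right)} = \frac{1}{b - \left(8 - \left(-3\right)^{2}\right)} = \frac{1}{b + \left(-8 + 9\right)} = \frac{1}{b + 1} = \frac{1}{1 + b}$)
$\left(\frac{1}{R{\left(657 \right)} + 285623} + 259296\right) \left(224703 + \left(-22\right) 52 \left(-79\right)\right) = \left(\frac{1}{\frac{1}{1 + 657} + 285623} + 259296\right) \left(224703 + \left(-22\right) 52 \left(-79\right)\right) = \left(\frac{1}{\frac{1}{658} + 285623} + 259296\right) \left(224703 - -90376\right) = \left(\frac{1}{\frac{1}{658} + 285623} + 259296\right) \left(224703 + 90376\right) = \left(\frac{1}{\frac{187939935}{658}} + 259296\right) 315079 = \left(\frac{658}{187939935} + 259296\right) 315079 = \frac{48732073386418}{187939935} \cdot 315079 = \frac{15354452950519197022}{187939935}$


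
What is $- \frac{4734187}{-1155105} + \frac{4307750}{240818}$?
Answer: $\frac{3057990504358}{139085037945} \approx 21.986$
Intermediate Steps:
$- \frac{4734187}{-1155105} + \frac{4307750}{240818} = \left(-4734187\right) \left(- \frac{1}{1155105}\right) + 4307750 \cdot \frac{1}{240818} = \frac{4734187}{1155105} + \frac{2153875}{120409} = \frac{3057990504358}{139085037945}$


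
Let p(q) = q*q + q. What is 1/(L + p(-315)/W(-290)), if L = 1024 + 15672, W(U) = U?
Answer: 29/474293 ≈ 6.1144e-5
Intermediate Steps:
p(q) = q + q**2 (p(q) = q**2 + q = q + q**2)
L = 16696
1/(L + p(-315)/W(-290)) = 1/(16696 - 315*(1 - 315)/(-290)) = 1/(16696 - 315*(-314)*(-1/290)) = 1/(16696 + 98910*(-1/290)) = 1/(16696 - 9891/29) = 1/(474293/29) = 29/474293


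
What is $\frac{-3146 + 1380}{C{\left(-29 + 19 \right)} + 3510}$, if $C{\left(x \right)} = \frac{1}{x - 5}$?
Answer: $- \frac{26490}{52649} \approx -0.50314$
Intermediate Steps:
$C{\left(x \right)} = \frac{1}{-5 + x}$
$\frac{-3146 + 1380}{C{\left(-29 + 19 \right)} + 3510} = \frac{-3146 + 1380}{\frac{1}{-5 + \left(-29 + 19\right)} + 3510} = - \frac{1766}{\frac{1}{-5 - 10} + 3510} = - \frac{1766}{\frac{1}{-15} + 3510} = - \frac{1766}{- \frac{1}{15} + 3510} = - \frac{1766}{\frac{52649}{15}} = \left(-1766\right) \frac{15}{52649} = - \frac{26490}{52649}$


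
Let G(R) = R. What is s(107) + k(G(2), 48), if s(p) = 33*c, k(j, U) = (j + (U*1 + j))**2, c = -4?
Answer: 2572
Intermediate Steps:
k(j, U) = (U + 2*j)**2 (k(j, U) = (j + (U + j))**2 = (U + 2*j)**2)
s(p) = -132 (s(p) = 33*(-4) = -132)
s(107) + k(G(2), 48) = -132 + (48 + 2*2)**2 = -132 + (48 + 4)**2 = -132 + 52**2 = -132 + 2704 = 2572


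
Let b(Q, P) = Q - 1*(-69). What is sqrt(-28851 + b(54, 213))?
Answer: 6*I*sqrt(798) ≈ 169.49*I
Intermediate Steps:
b(Q, P) = 69 + Q (b(Q, P) = Q + 69 = 69 + Q)
sqrt(-28851 + b(54, 213)) = sqrt(-28851 + (69 + 54)) = sqrt(-28851 + 123) = sqrt(-28728) = 6*I*sqrt(798)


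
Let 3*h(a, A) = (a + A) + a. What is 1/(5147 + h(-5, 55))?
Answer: 1/5162 ≈ 0.00019372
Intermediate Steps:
h(a, A) = A/3 + 2*a/3 (h(a, A) = ((a + A) + a)/3 = ((A + a) + a)/3 = (A + 2*a)/3 = A/3 + 2*a/3)
1/(5147 + h(-5, 55)) = 1/(5147 + ((⅓)*55 + (⅔)*(-5))) = 1/(5147 + (55/3 - 10/3)) = 1/(5147 + 15) = 1/5162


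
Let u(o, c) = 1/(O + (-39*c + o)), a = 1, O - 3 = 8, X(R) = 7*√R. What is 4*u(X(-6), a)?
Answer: -8/77 - 2*I*√6/77 ≈ -0.1039 - 0.063623*I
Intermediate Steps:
O = 11 (O = 3 + 8 = 11)
u(o, c) = 1/(11 + o - 39*c) (u(o, c) = 1/(11 + (-39*c + o)) = 1/(11 + (o - 39*c)) = 1/(11 + o - 39*c))
4*u(X(-6), a) = 4/(11 + 7*√(-6) - 39*1) = 4/(11 + 7*(I*√6) - 39) = 4/(11 + 7*I*√6 - 39) = 4/(-28 + 7*I*√6)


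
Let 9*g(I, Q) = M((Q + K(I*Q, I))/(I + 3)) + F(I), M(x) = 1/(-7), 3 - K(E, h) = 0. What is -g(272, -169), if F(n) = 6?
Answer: -41/63 ≈ -0.65079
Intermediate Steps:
K(E, h) = 3 (K(E, h) = 3 - 1*0 = 3 + 0 = 3)
M(x) = -1/7
g(I, Q) = 41/63 (g(I, Q) = (-1/7 + 6)/9 = (1/9)*(41/7) = 41/63)
-g(272, -169) = -1*41/63 = -41/63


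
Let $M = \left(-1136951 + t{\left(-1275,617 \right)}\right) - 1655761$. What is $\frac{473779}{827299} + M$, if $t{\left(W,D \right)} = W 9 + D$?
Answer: $- \frac{2319390183651}{827299} \approx -2.8036 \cdot 10^{6}$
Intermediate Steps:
$t{\left(W,D \right)} = D + 9 W$ ($t{\left(W,D \right)} = 9 W + D = D + 9 W$)
$M = -2803570$ ($M = \left(-1136951 + \left(617 + 9 \left(-1275\right)\right)\right) - 1655761 = \left(-1136951 + \left(617 - 11475\right)\right) - 1655761 = \left(-1136951 - 10858\right) - 1655761 = -1147809 - 1655761 = -2803570$)
$\frac{473779}{827299} + M = \frac{473779}{827299} - 2803570 = - \frac{2319390183651}{827299}$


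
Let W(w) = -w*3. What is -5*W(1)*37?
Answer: 555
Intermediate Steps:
W(w) = -3*w
-5*W(1)*37 = -(-15)*37 = -5*(-3)*37 = 15*37 = 555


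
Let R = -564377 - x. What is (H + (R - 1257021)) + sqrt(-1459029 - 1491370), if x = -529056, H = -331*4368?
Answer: -2738150 + I*sqrt(2950399) ≈ -2.7382e+6 + 1717.7*I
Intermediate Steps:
H = -1445808
R = -35321 (R = -564377 - 1*(-529056) = -564377 + 529056 = -35321)
(H + (R - 1257021)) + sqrt(-1459029 - 1491370) = (-1445808 + (-35321 - 1257021)) + sqrt(-1459029 - 1491370) = (-1445808 - 1292342) + sqrt(-2950399) = -2738150 + I*sqrt(2950399)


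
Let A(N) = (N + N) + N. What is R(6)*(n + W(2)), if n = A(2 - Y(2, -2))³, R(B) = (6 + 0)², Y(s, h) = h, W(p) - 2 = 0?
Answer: 62280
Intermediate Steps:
W(p) = 2 (W(p) = 2 + 0 = 2)
R(B) = 36 (R(B) = 6² = 36)
A(N) = 3*N (A(N) = 2*N + N = 3*N)
n = 1728 (n = (3*(2 - 1*(-2)))³ = (3*(2 + 2))³ = (3*4)³ = 12³ = 1728)
R(6)*(n + W(2)) = 36*(1728 + 2) = 36*1730 = 62280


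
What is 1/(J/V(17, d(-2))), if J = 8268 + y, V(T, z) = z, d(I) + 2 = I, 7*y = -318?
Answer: -14/28779 ≈ -0.00048647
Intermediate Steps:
y = -318/7 (y = (⅐)*(-318) = -318/7 ≈ -45.429)
d(I) = -2 + I
J = 57558/7 (J = 8268 - 318/7 = 57558/7 ≈ 8222.6)
1/(J/V(17, d(-2))) = 1/(57558/(7*(-2 - 2))) = 1/((57558/7)/(-4)) = 1/((57558/7)*(-¼)) = 1/(-28779/14) = -14/28779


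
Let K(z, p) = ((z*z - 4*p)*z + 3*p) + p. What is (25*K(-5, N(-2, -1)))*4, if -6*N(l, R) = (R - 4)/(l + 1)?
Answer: -14500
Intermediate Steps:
N(l, R) = -(-4 + R)/(6*(1 + l)) (N(l, R) = -(R - 4)/(6*(l + 1)) = -(-4 + R)/(6*(1 + l)))
K(z, p) = 4*p + z*(z**2 - 4*p) (K(z, p) = ((z**2 - 4*p)*z + 3*p) + p = (z*(z**2 - 4*p) + 3*p) + p = (3*p + z*(z**2 - 4*p)) + p = 4*p + z*(z**2 - 4*p))
(25*K(-5, N(-2, -1)))*4 = (25*((-5)**3 + 4*((4 - 1*(-1))/(6*(1 - 2))) - 4*(4 - 1*(-1))/(6*(1 - 2))*(-5)))*4 = (25*(-125 + 4*((1/6)*(4 + 1)/(-1)) - 4*(1/6)*(4 + 1)/(-1)*(-5)))*4 = (25*(-125 + 4*((1/6)*(-1)*5) - 4*(1/6)*(-1)*5*(-5)))*4 = (25*(-125 + 4*(-5/6) - 4*(-5/6)*(-5)))*4 = (25*(-125 - 10/3 - 50/3))*4 = (25*(-145))*4 = -3625*4 = -14500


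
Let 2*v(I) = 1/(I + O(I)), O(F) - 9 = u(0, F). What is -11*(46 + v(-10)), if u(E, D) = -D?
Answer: -9119/18 ≈ -506.61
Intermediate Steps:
O(F) = 9 - F
v(I) = 1/18 (v(I) = 1/(2*(I + (9 - I))) = (½)/9 = (½)*(⅑) = 1/18)
-11*(46 + v(-10)) = -11*(46 + 1/18) = -11*829/18 = -9119/18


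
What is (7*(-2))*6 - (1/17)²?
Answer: -24277/289 ≈ -84.003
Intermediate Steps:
(7*(-2))*6 - (1/17)² = -14*6 - (1/17)² = -84 - 1*1/289 = -84 - 1/289 = -24277/289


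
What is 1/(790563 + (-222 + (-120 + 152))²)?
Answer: 1/826663 ≈ 1.2097e-6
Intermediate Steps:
1/(790563 + (-222 + (-120 + 152))²) = 1/(790563 + (-222 + 32)²) = 1/(790563 + (-190)²) = 1/(790563 + 36100) = 1/826663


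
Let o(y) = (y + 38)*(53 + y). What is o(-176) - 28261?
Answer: -11287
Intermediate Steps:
o(y) = (38 + y)*(53 + y)
o(-176) - 28261 = (2014 + (-176)**2 + 91*(-176)) - 28261 = (2014 + 30976 - 16016) - 28261 = 16974 - 28261 = -11287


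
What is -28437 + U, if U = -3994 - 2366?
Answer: -34797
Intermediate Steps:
U = -6360
-28437 + U = -28437 - 6360 = -34797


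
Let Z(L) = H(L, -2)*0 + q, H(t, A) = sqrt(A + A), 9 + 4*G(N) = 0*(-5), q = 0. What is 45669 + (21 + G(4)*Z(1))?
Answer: 45690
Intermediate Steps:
G(N) = -9/4 (G(N) = -9/4 + (0*(-5))/4 = -9/4 + (1/4)*0 = -9/4 + 0 = -9/4)
H(t, A) = sqrt(2)*sqrt(A) (H(t, A) = sqrt(2*A) = sqrt(2)*sqrt(A))
Z(L) = 0 (Z(L) = (sqrt(2)*sqrt(-2))*0 + 0 = (sqrt(2)*(I*sqrt(2)))*0 + 0 = (2*I)*0 + 0 = 0 + 0 = 0)
45669 + (21 + G(4)*Z(1)) = 45669 + (21 - 9/4*0) = 45669 + (21 + 0) = 45669 + 21 = 45690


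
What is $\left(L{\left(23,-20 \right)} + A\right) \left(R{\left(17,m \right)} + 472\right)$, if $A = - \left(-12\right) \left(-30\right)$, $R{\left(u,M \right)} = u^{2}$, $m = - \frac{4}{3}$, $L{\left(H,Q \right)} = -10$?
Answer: $-281570$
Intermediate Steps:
$m = - \frac{4}{3}$ ($m = \left(-4\right) \frac{1}{3} = - \frac{4}{3} \approx -1.3333$)
$A = -360$ ($A = \left(-1\right) 360 = -360$)
$\left(L{\left(23,-20 \right)} + A\right) \left(R{\left(17,m \right)} + 472\right) = \left(-10 - 360\right) \left(17^{2} + 472\right) = - 370 \left(289 + 472\right) = \left(-370\right) 761 = -281570$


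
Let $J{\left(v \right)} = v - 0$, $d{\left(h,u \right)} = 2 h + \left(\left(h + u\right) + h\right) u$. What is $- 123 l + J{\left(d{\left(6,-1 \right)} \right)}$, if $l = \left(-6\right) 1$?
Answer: $739$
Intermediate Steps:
$l = -6$
$d{\left(h,u \right)} = 2 h + u \left(u + 2 h\right)$ ($d{\left(h,u \right)} = 2 h + \left(u + 2 h\right) u = 2 h + u \left(u + 2 h\right)$)
$J{\left(v \right)} = v$ ($J{\left(v \right)} = v + 0 = v$)
$- 123 l + J{\left(d{\left(6,-1 \right)} \right)} = \left(-123\right) \left(-6\right) + \left(\left(-1\right)^{2} + 2 \cdot 6 + 2 \cdot 6 \left(-1\right)\right) = 738 + \left(1 + 12 - 12\right) = 738 + 1 = 739$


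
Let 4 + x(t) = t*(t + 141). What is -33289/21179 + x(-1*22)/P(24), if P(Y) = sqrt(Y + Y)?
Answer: -33289/21179 - 437*sqrt(3)/2 ≈ -380.02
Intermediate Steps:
P(Y) = sqrt(2)*sqrt(Y) (P(Y) = sqrt(2*Y) = sqrt(2)*sqrt(Y))
x(t) = -4 + t*(141 + t) (x(t) = -4 + t*(t + 141) = -4 + t*(141 + t))
-33289/21179 + x(-1*22)/P(24) = -33289/21179 + (-4 + (-1*22)**2 + 141*(-1*22))/((sqrt(2)*sqrt(24))) = -33289*1/21179 + (-4 + (-22)**2 + 141*(-22))/((sqrt(2)*(2*sqrt(6)))) = -33289/21179 + (-4 + 484 - 3102)/((4*sqrt(3))) = -33289/21179 - 437*sqrt(3)/2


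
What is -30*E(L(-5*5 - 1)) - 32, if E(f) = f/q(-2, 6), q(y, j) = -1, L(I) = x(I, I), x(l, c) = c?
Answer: -812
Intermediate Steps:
L(I) = I
E(f) = -f (E(f) = f/(-1) = f*(-1) = -f)
-30*E(L(-5*5 - 1)) - 32 = -(-30)*(-5*5 - 1) - 32 = -(-30)*(-25 - 1) - 32 = -(-30)*(-26) - 32 = -30*26 - 32 = -780 - 32 = -812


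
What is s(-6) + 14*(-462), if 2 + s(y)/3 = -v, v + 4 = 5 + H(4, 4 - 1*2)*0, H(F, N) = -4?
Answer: -6477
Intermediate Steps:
v = 1 (v = -4 + (5 - 4*0) = -4 + (5 + 0) = -4 + 5 = 1)
s(y) = -9 (s(y) = -6 + 3*(-1*1) = -6 + 3*(-1) = -6 - 3 = -9)
s(-6) + 14*(-462) = -9 + 14*(-462) = -9 - 6468 = -6477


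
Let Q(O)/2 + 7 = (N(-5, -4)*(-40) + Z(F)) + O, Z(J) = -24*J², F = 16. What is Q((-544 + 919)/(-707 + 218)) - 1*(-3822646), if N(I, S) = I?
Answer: 621151022/163 ≈ 3.8107e+6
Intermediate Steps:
Q(O) = -11902 + 2*O (Q(O) = -14 + 2*((-5*(-40) - 24*16²) + O) = -14 + 2*((200 - 24*256) + O) = -14 + 2*((200 - 6144) + O) = -14 + 2*(-5944 + O) = -14 + (-11888 + 2*O) = -11902 + 2*O)
Q((-544 + 919)/(-707 + 218)) - 1*(-3822646) = (-11902 + 2*((-544 + 919)/(-707 + 218))) - 1*(-3822646) = (-11902 + 2*(375/(-489))) + 3822646 = (-11902 + 2*(375*(-1/489))) + 3822646 = (-11902 + 2*(-125/163)) + 3822646 = (-11902 - 250/163) + 3822646 = -1940276/163 + 3822646 = 621151022/163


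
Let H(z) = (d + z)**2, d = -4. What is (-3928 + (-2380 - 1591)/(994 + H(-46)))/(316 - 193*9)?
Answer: 13728403/4964974 ≈ 2.7650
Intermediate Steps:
H(z) = (-4 + z)**2
(-3928 + (-2380 - 1591)/(994 + H(-46)))/(316 - 193*9) = (-3928 + (-2380 - 1591)/(994 + (-4 - 46)**2))/(316 - 193*9) = (-3928 - 3971/(994 + (-50)**2))/(316 - 1737) = (-3928 - 3971/(994 + 2500))/(-1421) = (-3928 - 3971/3494)*(-1/1421) = -13728403/3494*(-1/1421) = 13728403/4964974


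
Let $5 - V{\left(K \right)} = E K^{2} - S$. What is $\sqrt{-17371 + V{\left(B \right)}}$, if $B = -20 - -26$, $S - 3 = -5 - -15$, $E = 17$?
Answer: $i \sqrt{17965} \approx 134.03 i$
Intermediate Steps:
$S = 13$ ($S = 3 - -10 = 3 + \left(-5 + 15\right) = 3 + 10 = 13$)
$B = 6$ ($B = -20 + 26 = 6$)
$V{\left(K \right)} = 18 - 17 K^{2}$ ($V{\left(K \right)} = 5 - \left(17 K^{2} - 13\right) = 5 - \left(-13 + 17 K^{2}\right) = 18 - 17 K^{2}$)
$\sqrt{-17371 + V{\left(B \right)}} = \sqrt{-17371 + \left(18 - 17 \cdot 6^{2}\right)} = \sqrt{-17371 + \left(18 - 612\right)} = \sqrt{-17371 - 594} = \sqrt{-17965} = i \sqrt{17965}$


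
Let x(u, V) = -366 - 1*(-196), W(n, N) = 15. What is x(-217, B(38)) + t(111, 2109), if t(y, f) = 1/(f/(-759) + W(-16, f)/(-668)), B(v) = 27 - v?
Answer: -80646834/473399 ≈ -170.36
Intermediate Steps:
x(u, V) = -170 (x(u, V) = -366 + 196 = -170)
t(y, f) = 1/(-15/668 - f/759) (t(y, f) = 1/(f/(-759) + 15/(-668)) = 1/(f*(-1/759) + 15*(-1/668)) = 1/(-f/759 - 15/668) = 1/(-15/668 - f/759))
x(-217, B(38)) + t(111, 2109) = -170 - 507012/(11385 + 668*2109) = -170 - 507012/(11385 + 1408812) = -170 - 507012/1420197 = -170 - 507012*1/1420197 = -170 - 169004/473399 = -80646834/473399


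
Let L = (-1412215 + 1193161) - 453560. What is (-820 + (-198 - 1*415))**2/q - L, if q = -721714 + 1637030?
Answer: 615656409513/915316 ≈ 6.7262e+5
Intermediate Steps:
q = 915316
L = -672614 (L = -219054 - 453560 = -672614)
(-820 + (-198 - 1*415))**2/q - L = (-820 + (-198 - 1*415))**2/915316 - 1*(-672614) = (-820 + (-198 - 415))**2*(1/915316) + 672614 = (-820 - 613)**2*(1/915316) + 672614 = (-1433)**2*(1/915316) + 672614 = 2053489*(1/915316) + 672614 = 2053489/915316 + 672614 = 615656409513/915316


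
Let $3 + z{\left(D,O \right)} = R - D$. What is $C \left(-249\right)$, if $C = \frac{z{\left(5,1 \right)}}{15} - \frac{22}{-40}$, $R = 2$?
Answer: $- \frac{747}{20} \approx -37.35$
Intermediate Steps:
$z{\left(D,O \right)} = -1 - D$ ($z{\left(D,O \right)} = -3 - \left(-2 + D\right) = -1 - D$)
$C = \frac{3}{20}$ ($C = \frac{-1 - 5}{15} - \frac{22}{-40} = \left(-1 - 5\right) \frac{1}{15} - - \frac{11}{20} = \left(-6\right) \frac{1}{15} + \frac{11}{20} = - \frac{2}{5} + \frac{11}{20} = \frac{3}{20} \approx 0.15$)
$C \left(-249\right) = \frac{3}{20} \left(-249\right) = - \frac{747}{20}$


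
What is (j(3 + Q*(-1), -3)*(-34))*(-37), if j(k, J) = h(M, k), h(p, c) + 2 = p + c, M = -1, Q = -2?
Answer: 2516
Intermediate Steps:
h(p, c) = -2 + c + p (h(p, c) = -2 + (p + c) = -2 + (c + p) = -2 + c + p)
j(k, J) = -3 + k (j(k, J) = -2 + k - 1 = -3 + k)
(j(3 + Q*(-1), -3)*(-34))*(-37) = ((-3 + (3 - 2*(-1)))*(-34))*(-37) = ((-3 + (3 + 2))*(-34))*(-37) = ((-3 + 5)*(-34))*(-37) = (2*(-34))*(-37) = -68*(-37) = 2516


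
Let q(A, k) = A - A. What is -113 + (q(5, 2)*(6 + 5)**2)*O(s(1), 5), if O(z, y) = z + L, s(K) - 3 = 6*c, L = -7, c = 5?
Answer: -113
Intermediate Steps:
q(A, k) = 0
s(K) = 33 (s(K) = 3 + 6*5 = 3 + 30 = 33)
O(z, y) = -7 + z (O(z, y) = z - 7 = -7 + z)
-113 + (q(5, 2)*(6 + 5)**2)*O(s(1), 5) = -113 + (0*(6 + 5)**2)*(-7 + 33) = -113 + (0*11**2)*26 = -113 + (0*121)*26 = -113 + 0*26 = -113 + 0 = -113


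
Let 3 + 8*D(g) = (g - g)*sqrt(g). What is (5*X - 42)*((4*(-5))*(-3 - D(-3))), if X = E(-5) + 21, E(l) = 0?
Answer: 6615/2 ≈ 3307.5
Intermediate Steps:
X = 21 (X = 0 + 21 = 21)
D(g) = -3/8 (D(g) = -3/8 + ((g - g)*sqrt(g))/8 = -3/8 + (0*sqrt(g))/8 = -3/8 + (1/8)*0 = -3/8 + 0 = -3/8)
(5*X - 42)*((4*(-5))*(-3 - D(-3))) = (5*21 - 42)*((4*(-5))*(-3 - 1*(-3/8))) = (105 - 42)*(-20*(-3 + 3/8)) = 63*(-20*(-21/8)) = 63*(105/2) = 6615/2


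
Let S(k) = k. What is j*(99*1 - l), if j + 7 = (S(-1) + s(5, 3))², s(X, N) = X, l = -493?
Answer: 5328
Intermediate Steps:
j = 9 (j = -7 + (-1 + 5)² = -7 + 4² = -7 + 16 = 9)
j*(99*1 - l) = 9*(99*1 - 1*(-493)) = 9*(99 + 493) = 9*592 = 5328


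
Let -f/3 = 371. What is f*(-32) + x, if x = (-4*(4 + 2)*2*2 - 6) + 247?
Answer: 35761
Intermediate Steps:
f = -1113 (f = -3*371 = -1113)
x = 145 (x = (-24*4 - 6) + 247 = (-4*24 - 6) + 247 = (-96 - 6) + 247 = -102 + 247 = 145)
f*(-32) + x = -1113*(-32) + 145 = 35616 + 145 = 35761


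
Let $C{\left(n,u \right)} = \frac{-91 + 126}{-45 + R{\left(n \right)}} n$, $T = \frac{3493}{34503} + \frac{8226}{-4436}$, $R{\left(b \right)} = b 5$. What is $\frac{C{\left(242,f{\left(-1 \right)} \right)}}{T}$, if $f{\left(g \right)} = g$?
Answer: $- \frac{18519692268}{4465723435} \approx -4.1471$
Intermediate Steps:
$R{\left(b \right)} = 5 b$
$T = - \frac{19166195}{10932522}$ ($T = 3493 \cdot \frac{1}{34503} + 8226 \left(- \frac{1}{4436}\right) = \frac{499}{4929} - \frac{4113}{2218} = - \frac{19166195}{10932522} \approx -1.7531$)
$C{\left(n,u \right)} = \frac{35 n}{-45 + 5 n}$ ($C{\left(n,u \right)} = \frac{-91 + 126}{-45 + 5 n} n = \frac{35}{-45 + 5 n} n = \frac{35 n}{-45 + 5 n}$)
$\frac{C{\left(242,f{\left(-1 \right)} \right)}}{T} = \frac{7 \cdot 242 \frac{1}{-9 + 242}}{- \frac{19166195}{10932522}} = 7 \cdot 242 \cdot \frac{1}{233} \left(- \frac{10932522}{19166195}\right) = \frac{1694}{233} \left(- \frac{10932522}{19166195}\right) = - \frac{18519692268}{4465723435}$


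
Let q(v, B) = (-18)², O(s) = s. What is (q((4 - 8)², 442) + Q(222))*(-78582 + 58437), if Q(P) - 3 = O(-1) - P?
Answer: -2095080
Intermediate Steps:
Q(P) = 2 - P (Q(P) = 3 + (-1 - P) = 2 - P)
q(v, B) = 324
(q((4 - 8)², 442) + Q(222))*(-78582 + 58437) = (324 + (2 - 1*222))*(-78582 + 58437) = (324 + (2 - 222))*(-20145) = (324 - 220)*(-20145) = 104*(-20145) = -2095080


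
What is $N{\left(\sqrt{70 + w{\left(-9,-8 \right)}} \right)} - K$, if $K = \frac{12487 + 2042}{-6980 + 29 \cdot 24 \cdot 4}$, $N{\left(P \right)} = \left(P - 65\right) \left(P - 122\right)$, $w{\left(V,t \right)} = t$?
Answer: $\frac{33548961}{4196} - 187 \sqrt{62} \approx 6523.0$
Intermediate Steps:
$N{\left(P \right)} = \left(-122 + P\right) \left(-65 + P\right)$ ($N{\left(P \right)} = \left(-65 + P\right) \left(-122 + P\right) = \left(-122 + P\right) \left(-65 + P\right)$)
$K = - \frac{14529}{4196}$ ($K = \frac{14529}{-6980 + 696 \cdot 4} = \frac{14529}{-6980 + 2784} = \frac{14529}{-4196} = 14529 \left(- \frac{1}{4196}\right) = - \frac{14529}{4196} \approx -3.4626$)
$N{\left(\sqrt{70 + w{\left(-9,-8 \right)}} \right)} - K = \left(7930 + \left(\sqrt{70 - 8}\right)^{2} - 187 \sqrt{70 - 8}\right) - - \frac{14529}{4196} = \left(7930 + \left(\sqrt{62}\right)^{2} - 187 \sqrt{62}\right) + \frac{14529}{4196} = \left(7930 + 62 - 187 \sqrt{62}\right) + \frac{14529}{4196} = \left(7992 - 187 \sqrt{62}\right) + \frac{14529}{4196} = \frac{33548961}{4196} - 187 \sqrt{62}$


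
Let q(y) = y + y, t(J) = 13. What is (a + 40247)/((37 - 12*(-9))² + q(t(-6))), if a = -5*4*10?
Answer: 13349/7017 ≈ 1.9024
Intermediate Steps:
q(y) = 2*y
a = -200 (a = -20*10 = -200)
(a + 40247)/((37 - 12*(-9))² + q(t(-6))) = (-200 + 40247)/((37 - 12*(-9))² + 2*13) = 40047/((37 + 108)² + 26) = 40047/(145² + 26) = 40047/(21025 + 26) = 40047/21051 = 40047*(1/21051) = 13349/7017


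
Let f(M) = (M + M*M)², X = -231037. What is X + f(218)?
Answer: 2279067527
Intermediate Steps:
f(M) = (M + M²)²
X + f(218) = -231037 + 218²*(1 + 218)² = -231037 + 47524*219² = -231037 + 47524*47961 = -231037 + 2279298564 = 2279067527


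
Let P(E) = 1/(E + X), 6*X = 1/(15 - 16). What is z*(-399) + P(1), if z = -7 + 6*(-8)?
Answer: 109731/5 ≈ 21946.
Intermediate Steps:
X = -⅙ (X = 1/(6*(15 - 16)) = (⅙)/(-1) = (⅙)*(-1) = -⅙ ≈ -0.16667)
P(E) = 1/(-⅙ + E) (P(E) = 1/(E - ⅙) = 1/(-⅙ + E))
z = -55 (z = -7 - 48 = -55)
z*(-399) + P(1) = -55*(-399) + 6/(-1 + 6*1) = 21945 + 6/(-1 + 6) = 21945 + 6/5 = 109731/5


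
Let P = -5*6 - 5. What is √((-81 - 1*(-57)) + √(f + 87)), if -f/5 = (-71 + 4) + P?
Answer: √(-24 + √597) ≈ 0.65847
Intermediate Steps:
P = -35 (P = -30 - 5 = -35)
f = 510 (f = -5*((-71 + 4) - 35) = -5*(-67 - 35) = -5*(-102) = 510)
√((-81 - 1*(-57)) + √(f + 87)) = √((-81 - 1*(-57)) + √(510 + 87)) = √((-81 + 57) + √597) = √(-24 + √597)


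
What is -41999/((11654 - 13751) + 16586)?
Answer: -41999/14489 ≈ -2.8987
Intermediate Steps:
-41999/((11654 - 13751) + 16586) = -41999/(-2097 + 16586) = -41999/14489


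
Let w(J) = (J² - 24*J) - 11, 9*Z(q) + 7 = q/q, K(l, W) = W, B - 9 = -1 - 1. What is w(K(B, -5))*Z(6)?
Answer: -268/3 ≈ -89.333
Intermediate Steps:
B = 7 (B = 9 + (-1 - 1) = 9 - 2 = 7)
Z(q) = -⅔ (Z(q) = -7/9 + (q/q)/9 = -7/9 + (⅑)*1 = -7/9 + ⅑ = -⅔)
w(J) = -11 + J² - 24*J
w(K(B, -5))*Z(6) = (-11 + (-5)² - 24*(-5))*(-⅔) = (-11 + 25 + 120)*(-⅔) = 134*(-⅔) = -268/3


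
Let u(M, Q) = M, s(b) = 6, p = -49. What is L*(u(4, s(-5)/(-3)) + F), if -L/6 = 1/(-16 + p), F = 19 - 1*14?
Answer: 54/65 ≈ 0.83077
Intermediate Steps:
F = 5 (F = 19 - 14 = 5)
L = 6/65 (L = -6/(-16 - 49) = -6/(-65) = -6*(-1/65) = 6/65 ≈ 0.092308)
L*(u(4, s(-5)/(-3)) + F) = 6*(4 + 5)/65 = (6/65)*9 = 54/65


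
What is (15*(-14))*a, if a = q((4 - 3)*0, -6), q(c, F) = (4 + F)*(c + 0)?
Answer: 0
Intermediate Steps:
q(c, F) = c*(4 + F) (q(c, F) = (4 + F)*c = c*(4 + F))
a = 0 (a = ((4 - 3)*0)*(4 - 6) = (1*0)*(-2) = 0*(-2) = 0)
(15*(-14))*a = (15*(-14))*0 = -210*0 = 0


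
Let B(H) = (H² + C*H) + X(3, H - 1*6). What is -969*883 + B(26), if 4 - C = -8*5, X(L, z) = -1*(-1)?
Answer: -853806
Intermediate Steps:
X(L, z) = 1
C = 44 (C = 4 - (-8)*5 = 4 - 1*(-40) = 4 + 40 = 44)
B(H) = 1 + H² + 44*H (B(H) = (H² + 44*H) + 1 = 1 + H² + 44*H)
-969*883 + B(26) = -969*883 + (1 + 26² + 44*26) = -855627 + (1 + 676 + 1144) = -855627 + 1821 = -853806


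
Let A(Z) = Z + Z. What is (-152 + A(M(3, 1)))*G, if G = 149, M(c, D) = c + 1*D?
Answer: -21456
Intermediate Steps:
M(c, D) = D + c (M(c, D) = c + D = D + c)
A(Z) = 2*Z
(-152 + A(M(3, 1)))*G = (-152 + 2*(1 + 3))*149 = (-152 + 2*4)*149 = (-152 + 8)*149 = -144*149 = -21456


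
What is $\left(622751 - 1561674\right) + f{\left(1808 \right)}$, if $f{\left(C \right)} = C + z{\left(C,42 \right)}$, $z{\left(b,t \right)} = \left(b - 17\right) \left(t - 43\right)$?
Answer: $-938906$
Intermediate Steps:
$z{\left(b,t \right)} = \left(-43 + t\right) \left(-17 + b\right)$ ($z{\left(b,t \right)} = \left(-17 + b\right) \left(-43 + t\right) = \left(-43 + t\right) \left(-17 + b\right)$)
$f{\left(C \right)} = 17$ ($f{\left(C \right)} = C + \left(731 - 43 C - 714 + C 42\right) = C + \left(731 - 43 C - 714 + 42 C\right) = C - \left(-17 + C\right) = 17$)
$\left(622751 - 1561674\right) + f{\left(1808 \right)} = \left(622751 - 1561674\right) + 17 = -938923 + 17 = -938906$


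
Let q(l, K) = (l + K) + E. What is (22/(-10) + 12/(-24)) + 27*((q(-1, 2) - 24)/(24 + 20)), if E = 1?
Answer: -81/5 ≈ -16.200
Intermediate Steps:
q(l, K) = 1 + K + l (q(l, K) = (l + K) + 1 = (K + l) + 1 = 1 + K + l)
(22/(-10) + 12/(-24)) + 27*((q(-1, 2) - 24)/(24 + 20)) = (22/(-10) + 12/(-24)) + 27*(((1 + 2 - 1) - 24)/(24 + 20)) = (22*(-⅒) + 12*(-1/24)) + 27*((2 - 24)/44) = (-11/5 - ½) + 27*(-22*1/44) = -27/10 + 27*(-½) = -27/10 - 27/2 = -81/5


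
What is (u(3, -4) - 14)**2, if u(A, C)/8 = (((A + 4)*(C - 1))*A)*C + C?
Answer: 10982596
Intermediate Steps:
u(A, C) = 8*C + 8*A*C*(-1 + C)*(4 + A) (u(A, C) = 8*((((A + 4)*(C - 1))*A)*C + C) = 8*((((4 + A)*(-1 + C))*A)*C + C) = 8*((((-1 + C)*(4 + A))*A)*C + C) = 8*((A*(-1 + C)*(4 + A))*C + C) = 8*(A*C*(-1 + C)*(4 + A) + C) = 8*(C + A*C*(-1 + C)*(4 + A)) = 8*C + 8*A*C*(-1 + C)*(4 + A))
(u(3, -4) - 14)**2 = (8*(-4)*(1 - 1*3**2 - 4*3 - 4*3**2 + 4*3*(-4)) - 14)**2 = (8*(-4)*(1 - 1*9 - 12 - 4*9 - 48) - 14)**2 = (8*(-4)*(1 - 9 - 12 - 36 - 48) - 14)**2 = (8*(-4)*(-104) - 14)**2 = (3328 - 14)**2 = 3314**2 = 10982596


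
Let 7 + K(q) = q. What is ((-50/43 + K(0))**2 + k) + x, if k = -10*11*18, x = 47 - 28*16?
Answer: -4279268/1849 ≈ -2314.4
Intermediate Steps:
K(q) = -7 + q
x = -401 (x = 47 - 448 = -401)
k = -1980 (k = -110*18 = -1980)
((-50/43 + K(0))**2 + k) + x = ((-50/43 + (-7 + 0))**2 - 1980) - 401 = ((-50*1/43 - 7)**2 - 1980) - 401 = ((-50/43 - 7)**2 - 1980) - 401 = ((-351/43)**2 - 1980) - 401 = (123201/1849 - 1980) - 401 = -3537819/1849 - 401 = -4279268/1849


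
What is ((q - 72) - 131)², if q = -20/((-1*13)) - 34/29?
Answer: 5835890449/142129 ≈ 41061.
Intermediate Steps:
q = 138/377 (q = -20/(-13) - 34*1/29 = -20*(-1/13) - 34/29 = 20/13 - 34/29 = 138/377 ≈ 0.36605)
((q - 72) - 131)² = ((138/377 - 72) - 131)² = (-27006/377 - 131)² = (-76393/377)² = 5835890449/142129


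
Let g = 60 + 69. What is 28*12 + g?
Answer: 465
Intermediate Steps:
g = 129
28*12 + g = 28*12 + 129 = 336 + 129 = 465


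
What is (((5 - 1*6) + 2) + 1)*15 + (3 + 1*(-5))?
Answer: 28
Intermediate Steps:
(((5 - 1*6) + 2) + 1)*15 + (3 + 1*(-5)) = (((5 - 6) + 2) + 1)*15 + (3 - 5) = ((-1 + 2) + 1)*15 - 2 = (1 + 1)*15 - 2 = 2*15 - 2 = 30 - 2 = 28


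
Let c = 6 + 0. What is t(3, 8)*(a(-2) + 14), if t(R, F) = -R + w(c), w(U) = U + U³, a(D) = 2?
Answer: 3504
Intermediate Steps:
c = 6
t(R, F) = 222 - R (t(R, F) = -R + (6 + 6³) = -R + (6 + 216) = -R + 222 = 222 - R)
t(3, 8)*(a(-2) + 14) = (222 - 1*3)*(2 + 14) = (222 - 3)*16 = 219*16 = 3504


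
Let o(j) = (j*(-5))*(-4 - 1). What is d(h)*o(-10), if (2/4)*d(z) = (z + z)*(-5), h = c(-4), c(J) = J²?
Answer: 80000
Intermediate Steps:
h = 16 (h = (-4)² = 16)
d(z) = -20*z (d(z) = 2*((z + z)*(-5)) = 2*((2*z)*(-5)) = 2*(-10*z) = -20*z)
o(j) = 25*j (o(j) = -5*j*(-5) = 25*j)
d(h)*o(-10) = (-20*16)*(25*(-10)) = -320*(-250) = 80000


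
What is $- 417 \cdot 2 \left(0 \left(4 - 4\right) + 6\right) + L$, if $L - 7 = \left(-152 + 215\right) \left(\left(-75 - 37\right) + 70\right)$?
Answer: $-7643$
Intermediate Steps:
$L = -2639$ ($L = 7 + \left(-152 + 215\right) \left(\left(-75 - 37\right) + 70\right) = 7 + 63 \left(\left(-75 - 37\right) + 70\right) = 7 + 63 \left(-112 + 70\right) = 7 + 63 \left(-42\right) = 7 - 2646 = -2639$)
$- 417 \cdot 2 \left(0 \left(4 - 4\right) + 6\right) + L = - 417 \cdot 2 \left(0 \left(4 - 4\right) + 6\right) - 2639 = - 417 \cdot 2 \left(0 \cdot 0 + 6\right) - 2639 = - 417 \cdot 2 \left(0 + 6\right) - 2639 = - 417 \cdot 2 \cdot 6 - 2639 = \left(-417\right) 12 - 2639 = -5004 - 2639 = -7643$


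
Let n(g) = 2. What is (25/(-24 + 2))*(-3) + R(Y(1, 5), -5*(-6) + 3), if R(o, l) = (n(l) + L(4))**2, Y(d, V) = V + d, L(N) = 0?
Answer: 163/22 ≈ 7.4091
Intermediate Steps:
R(o, l) = 4 (R(o, l) = (2 + 0)**2 = 2**2 = 4)
(25/(-24 + 2))*(-3) + R(Y(1, 5), -5*(-6) + 3) = (25/(-24 + 2))*(-3) + 4 = (25/(-22))*(-3) + 4 = (25*(-1/22))*(-3) + 4 = -25/22*(-3) + 4 = 75/22 + 4 = 163/22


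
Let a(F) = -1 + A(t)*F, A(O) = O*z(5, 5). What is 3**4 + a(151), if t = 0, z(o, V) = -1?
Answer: 80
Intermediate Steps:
A(O) = -O (A(O) = O*(-1) = -O)
a(F) = -1 (a(F) = -1 + (-1*0)*F = -1 + 0*F = -1 + 0 = -1)
3**4 + a(151) = 3**4 - 1 = 81 - 1 = 80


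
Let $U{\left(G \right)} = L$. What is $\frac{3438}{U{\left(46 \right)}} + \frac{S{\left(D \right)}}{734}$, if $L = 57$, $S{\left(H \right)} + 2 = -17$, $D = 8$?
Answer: $\frac{840803}{13946} \approx 60.29$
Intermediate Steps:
$S{\left(H \right)} = -19$ ($S{\left(H \right)} = -2 - 17 = -19$)
$U{\left(G \right)} = 57$
$\frac{3438}{U{\left(46 \right)}} + \frac{S{\left(D \right)}}{734} = \frac{3438}{57} - \frac{19}{734} = 3438 \cdot \frac{1}{57} - \frac{19}{734} = \frac{1146}{19} - \frac{19}{734} = \frac{840803}{13946}$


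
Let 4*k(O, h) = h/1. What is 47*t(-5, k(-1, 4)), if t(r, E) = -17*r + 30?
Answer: 5405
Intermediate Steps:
k(O, h) = h/4 (k(O, h) = (h/1)/4 = (h*1)/4 = h/4)
t(r, E) = 30 - 17*r
47*t(-5, k(-1, 4)) = 47*(30 - 17*(-5)) = 47*(30 + 85) = 47*115 = 5405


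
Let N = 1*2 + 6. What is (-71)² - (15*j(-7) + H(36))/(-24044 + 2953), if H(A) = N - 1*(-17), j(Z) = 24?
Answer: 15188588/3013 ≈ 5041.0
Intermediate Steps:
N = 8 (N = 2 + 6 = 8)
H(A) = 25 (H(A) = 8 - 1*(-17) = 8 + 17 = 25)
(-71)² - (15*j(-7) + H(36))/(-24044 + 2953) = (-71)² - (15*24 + 25)/(-24044 + 2953) = 5041 - (360 + 25)/(-21091) = 5041 - 385*(-1)/21091 = 5041 - 1*(-55/3013) = 5041 + 55/3013 = 15188588/3013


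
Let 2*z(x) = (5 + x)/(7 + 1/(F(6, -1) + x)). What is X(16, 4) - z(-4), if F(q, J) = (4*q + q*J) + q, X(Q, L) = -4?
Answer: -574/141 ≈ -4.0709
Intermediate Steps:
F(q, J) = 5*q + J*q (F(q, J) = (4*q + J*q) + q = 5*q + J*q)
z(x) = (5 + x)/(2*(7 + 1/(24 + x))) (z(x) = ((5 + x)/(7 + 1/(6*(5 - 1) + x)))/2 = ((5 + x)/(7 + 1/(6*4 + x)))/2 = ((5 + x)/(7 + 1/(24 + x)))/2 = (5 + x)/(2*(7 + 1/(24 + x))))
X(16, 4) - z(-4) = -4 - (120 + (-4)**2 + 29*(-4))/(2*(169 + 7*(-4))) = -4 - (120 + 16 - 116)/(2*(169 - 28)) = -4 - 20/(2*141) = -4 - 1*10/141 = -4 - 10/141 = -574/141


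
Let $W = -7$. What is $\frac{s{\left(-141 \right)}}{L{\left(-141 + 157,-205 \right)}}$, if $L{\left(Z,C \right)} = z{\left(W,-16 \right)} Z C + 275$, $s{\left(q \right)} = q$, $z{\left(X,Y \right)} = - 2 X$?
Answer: $\frac{47}{15215} \approx 0.0030891$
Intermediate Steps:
$L{\left(Z,C \right)} = 275 + 14 C Z$ ($L{\left(Z,C \right)} = \left(-2\right) \left(-7\right) Z C + 275 = 14 Z C + 275 = 14 C Z + 275 = 275 + 14 C Z$)
$\frac{s{\left(-141 \right)}}{L{\left(-141 + 157,-205 \right)}} = - \frac{141}{275 + 14 \left(-205\right) \left(-141 + 157\right)} = - \frac{141}{275 + 14 \left(-205\right) 16} = - \frac{141}{275 - 45920} = - \frac{141}{-45645} = \left(-141\right) \left(- \frac{1}{45645}\right) = \frac{47}{15215}$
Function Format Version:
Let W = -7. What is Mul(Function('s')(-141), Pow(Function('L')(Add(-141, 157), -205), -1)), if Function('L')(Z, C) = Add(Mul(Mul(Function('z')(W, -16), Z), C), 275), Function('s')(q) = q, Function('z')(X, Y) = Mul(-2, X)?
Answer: Rational(47, 15215) ≈ 0.0030891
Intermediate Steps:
Function('L')(Z, C) = Add(275, Mul(14, C, Z)) (Function('L')(Z, C) = Add(Mul(Mul(Mul(-2, -7), Z), C), 275) = Add(Mul(Mul(14, Z), C), 275) = Add(Mul(14, C, Z), 275) = Add(275, Mul(14, C, Z)))
Mul(Function('s')(-141), Pow(Function('L')(Add(-141, 157), -205), -1)) = Mul(-141, Pow(Add(275, Mul(14, -205, Add(-141, 157))), -1)) = Mul(-141, Pow(Add(275, Mul(14, -205, 16)), -1)) = Mul(-141, Pow(Add(275, -45920), -1)) = Mul(-141, Pow(-45645, -1)) = Mul(-141, Rational(-1, 45645)) = Rational(47, 15215)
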